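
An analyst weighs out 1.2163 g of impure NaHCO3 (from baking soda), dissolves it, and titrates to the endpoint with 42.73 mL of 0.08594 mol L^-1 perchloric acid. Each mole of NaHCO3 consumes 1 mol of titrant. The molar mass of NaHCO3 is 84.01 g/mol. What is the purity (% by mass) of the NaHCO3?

25.4%

n(HClO4) = 0.08594 x 0.04273 = 0.003672 mol.
n(NaHCO3) = 0.003672 / 1 = 0.003672 mol.
mass of NaHCO3 = 0.003672 x 84.01 = 0.3085 g.
% purity = 0.3085 / 1.2163 x 100 = 25.4%.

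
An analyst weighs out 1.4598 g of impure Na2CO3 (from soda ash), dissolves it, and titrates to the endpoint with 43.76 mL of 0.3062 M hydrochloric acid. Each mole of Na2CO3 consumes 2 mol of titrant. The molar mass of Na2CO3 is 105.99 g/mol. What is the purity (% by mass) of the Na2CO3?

n(HCl) = 0.3062 x 0.04376 = 0.01340 mol.
n(Na2CO3) = 0.01340 / 2 = 0.006700 mol.
mass of Na2CO3 = 0.006700 x 105.99 = 0.7101 g.
% purity = 0.7101 / 1.4598 x 100 = 48.6%.

48.6%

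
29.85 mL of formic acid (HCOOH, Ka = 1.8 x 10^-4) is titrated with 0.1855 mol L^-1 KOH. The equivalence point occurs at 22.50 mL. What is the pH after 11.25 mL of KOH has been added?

3.74

11.25 mL is exactly half the equivalence volume (22.50/2), i.e. the half-equivalence point.
There, n(HA) = n(A^-), so pH = pKa = -log(1.8 x 10^-4) = 3.74.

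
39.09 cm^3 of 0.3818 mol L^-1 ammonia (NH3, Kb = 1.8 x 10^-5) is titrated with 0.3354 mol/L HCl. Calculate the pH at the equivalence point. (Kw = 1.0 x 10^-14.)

n(NH3) = 0.3818 x 0.03909 = 0.01492 mol; V(HCl) at equivalence = 0.01492/0.3354 = 0.04450 L.
At equivalence the base is fully converted to NH4+; total volume = 0.08359 L, so [NH4+] = 0.01492/0.08359 = 0.1785 M.
Ka(NH4+) = Kw/Kb = 1.0e-14 / 1.8 x 10^-5 = 5.56e-10.
[H^+] = sqrt(Ka x [NH4+]) = sqrt(5.56e-10 x 0.1785) = 9.96e-6 M.
pH = -log(9.96e-6) = 5.00.

5.00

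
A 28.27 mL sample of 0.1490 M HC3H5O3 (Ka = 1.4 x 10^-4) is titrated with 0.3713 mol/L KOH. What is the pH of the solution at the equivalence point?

n(HC3H5O3) = 0.1490 x 0.02827 = 0.004212 mol; V(KOH) at equivalence = 0.004212/0.3713 = 0.01134 L.
At equivalence all the acid is converted to C3H5O3-; total volume = 0.02827 + 0.01134 = 0.03961 L, so [C3H5O3-] = 0.004212/0.03961 = 0.1063 M.
Kb = Kw/Ka = 1.0e-14 / 1.4 x 10^-4 = 7.14e-11.
[OH^-] = sqrt(Kb x [C3H5O3-]) = sqrt(7.14e-11 x 0.1063) = 2.76e-6 M.
pOH = 5.56, so pH = 14.00 - 5.56 = 8.44.

8.44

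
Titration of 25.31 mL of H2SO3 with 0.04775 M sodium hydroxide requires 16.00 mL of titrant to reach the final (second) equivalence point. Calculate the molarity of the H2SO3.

n(NaOH) = 0.04775 x 0.01600 = 0.0007640 mol.
At the final (second) equivalence point, 2 mol OH^- react per mol H2SO3, so n(H2SO3) = 0.0007640 / 2 = 0.0003820 mol.
[H2SO3] = 0.0003820 / 0.02531 L = 0.0151 M.

0.0151 M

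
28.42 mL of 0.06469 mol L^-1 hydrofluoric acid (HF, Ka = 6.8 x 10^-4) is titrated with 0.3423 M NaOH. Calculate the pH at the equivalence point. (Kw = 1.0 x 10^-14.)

7.95

n(HF) = 0.06469 x 0.02842 = 0.001838 mol; V(NaOH) at equivalence = 0.001838/0.3423 = 0.005371 L.
At equivalence all the acid is converted to F-; total volume = 0.02842 + 0.005371 = 0.03379 L, so [F-] = 0.001838/0.03379 = 0.05441 M.
Kb = Kw/Ka = 1.0e-14 / 6.8 x 10^-4 = 1.47e-11.
[OH^-] = sqrt(Kb x [F-]) = sqrt(1.47e-11 x 0.05441) = 8.94e-7 M.
pOH = 6.05, so pH = 14.00 - 6.05 = 7.95.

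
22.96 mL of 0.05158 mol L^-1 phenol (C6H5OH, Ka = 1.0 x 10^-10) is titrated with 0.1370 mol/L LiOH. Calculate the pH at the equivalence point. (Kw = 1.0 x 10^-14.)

n(C6H5OH) = 0.05158 x 0.02296 = 0.001184 mol; V(LiOH) at equivalence = 0.001184/0.1370 = 0.008644 L.
At equivalence all the acid is converted to C6H5O-; total volume = 0.02296 + 0.008644 = 0.03160 L, so [C6H5O-] = 0.001184/0.03160 = 0.03747 M.
Kb = Kw/Ka = 1.0e-14 / 1.0 x 10^-10 = 0.000100.
[OH^-] = sqrt(Kb x [C6H5O-]) = sqrt(0.000100 x 0.03747) = 0.00194 M.
pOH = 2.71, so pH = 14.00 - 2.71 = 11.29.

11.29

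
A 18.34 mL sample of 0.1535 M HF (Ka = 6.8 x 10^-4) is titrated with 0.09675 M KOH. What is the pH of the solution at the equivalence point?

7.97

n(HF) = 0.1535 x 0.01834 = 0.002815 mol; V(KOH) at equivalence = 0.002815/0.09675 = 0.02910 L.
At equivalence all the acid is converted to F-; total volume = 0.01834 + 0.02910 = 0.04744 L, so [F-] = 0.002815/0.04744 = 0.05935 M.
Kb = Kw/Ka = 1.0e-14 / 6.8 x 10^-4 = 1.47e-11.
[OH^-] = sqrt(Kb x [F-]) = sqrt(1.47e-11 x 0.05935) = 9.34e-7 M.
pOH = 6.03, so pH = 14.00 - 6.03 = 7.97.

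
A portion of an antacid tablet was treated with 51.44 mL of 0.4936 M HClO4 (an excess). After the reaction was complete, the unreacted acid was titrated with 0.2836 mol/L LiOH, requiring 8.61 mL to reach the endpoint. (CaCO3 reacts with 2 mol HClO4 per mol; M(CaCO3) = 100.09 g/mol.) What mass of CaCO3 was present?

Total n(HClO4) added = 0.4936 x 0.05144 = 0.02539 mol.
n(LiOH) used = 0.2836 x 0.008610 = 0.002442 mol, which equals the excess n(HClO4).
So n(HClO4) consumed by the sample = 0.02539 - 0.002442 = 0.02295 mol.
n(CaCO3) = 0.02295 / 2 = 0.01147 mol.
mass = 0.01147 mol x 100.09 g/mol = 1.15 g.

1.15 g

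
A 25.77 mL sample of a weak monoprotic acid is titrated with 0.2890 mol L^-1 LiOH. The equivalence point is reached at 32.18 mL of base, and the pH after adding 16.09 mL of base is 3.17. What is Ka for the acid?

6.8 x 10^-4

16.09 mL is half of the equivalence volume, so this is the half-equivalence point where [HA] = [A^-].
At half-equivalence pH = pKa, so pKa = 3.17.
Ka = 10^(-3.17) = 6.8 x 10^-4.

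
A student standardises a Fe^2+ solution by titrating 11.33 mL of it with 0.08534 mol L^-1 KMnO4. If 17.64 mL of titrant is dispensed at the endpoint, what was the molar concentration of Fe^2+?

0.664 M

n(KMnO4) = 0.08534 x 0.01764 = 0.001505 mol.
From the balanced equation, 1 mol KMnO4 reacts with 5 mol Fe^2+, so n(Fe^2+) = 0.001505 x 5/1 = 0.007527 mol.
[Fe^2+] = 0.007527 / 0.01133 L = 0.664 M.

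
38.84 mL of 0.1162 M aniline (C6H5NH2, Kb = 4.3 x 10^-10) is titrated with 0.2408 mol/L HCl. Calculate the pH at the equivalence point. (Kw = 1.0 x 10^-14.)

2.87

n(C6H5NH2) = 0.1162 x 0.03884 = 0.004513 mol; V(HCl) at equivalence = 0.004513/0.2408 = 0.01874 L.
At equivalence the base is fully converted to C6H5NH3+; total volume = 0.05758 L, so [C6H5NH3+] = 0.004513/0.05758 = 0.07838 M.
Ka(C6H5NH3+) = Kw/Kb = 1.0e-14 / 4.3 x 10^-10 = 2.33e-5.
[H^+] = sqrt(Ka x [C6H5NH3+]) = sqrt(2.33e-5 x 0.07838) = 0.00135 M.
pH = -log(0.00135) = 2.87.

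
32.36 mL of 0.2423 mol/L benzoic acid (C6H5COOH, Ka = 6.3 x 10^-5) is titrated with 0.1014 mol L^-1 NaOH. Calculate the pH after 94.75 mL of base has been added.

12.14

n(acid) = 0.2423 x 0.03236 = 0.007841 mol; n(NaOH) added = 0.1014 x 0.09475 = 0.009608 mol.
Base is in excess by 0.009608 - 0.007841 = 0.001767 mol in a total volume of 0.1271 L.
[OH^-] = 0.001767/0.1271 = 0.01390 M, so pOH = 1.86 and pH = 14.00 - 1.86 = 12.14.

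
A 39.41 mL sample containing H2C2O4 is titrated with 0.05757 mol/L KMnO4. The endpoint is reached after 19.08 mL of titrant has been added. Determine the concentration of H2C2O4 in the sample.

n(KMnO4) = 0.05757 x 0.01908 = 0.001098 mol.
From the balanced equation, 2 mol KMnO4 reacts with 5 mol H2C2O4, so n(H2C2O4) = 0.001098 x 5/2 = 0.002746 mol.
[H2C2O4] = 0.002746 / 0.03941 L = 0.0697 M.

0.0697 M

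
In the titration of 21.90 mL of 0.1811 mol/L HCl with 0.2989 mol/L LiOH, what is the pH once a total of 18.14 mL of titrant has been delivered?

n(acid) = 0.1811 x 0.02190 = 0.003966 mol; n(LiOH) added = 0.2989 x 0.01814 = 0.005422 mol.
Base is in excess by 0.005422 - 0.003966 = 0.001456 mol in a total volume of 0.04004 L.
[OH^-] = 0.001456/0.04004 = 0.03636 M, so pOH = 1.44 and pH = 14.00 - 1.44 = 12.56.

12.56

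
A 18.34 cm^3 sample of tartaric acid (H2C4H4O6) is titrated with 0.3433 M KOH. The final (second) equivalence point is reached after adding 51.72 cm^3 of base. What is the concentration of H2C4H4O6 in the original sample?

0.484 M

n(KOH) = 0.3433 x 0.05172 = 0.01776 mol.
At the final (second) equivalence point, 2 mol OH^- react per mol H2C4H4O6, so n(H2C4H4O6) = 0.01776 / 2 = 0.008878 mol.
[H2C4H4O6] = 0.008878 / 0.01834 L = 0.484 M.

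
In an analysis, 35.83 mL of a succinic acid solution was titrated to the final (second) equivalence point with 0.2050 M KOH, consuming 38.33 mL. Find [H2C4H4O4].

0.110 M

n(KOH) = 0.2050 x 0.03833 = 0.007858 mol.
At the final (second) equivalence point, 2 mol OH^- react per mol H2C4H4O4, so n(H2C4H4O4) = 0.007858 / 2 = 0.003929 mol.
[H2C4H4O4] = 0.003929 / 0.03583 L = 0.110 M.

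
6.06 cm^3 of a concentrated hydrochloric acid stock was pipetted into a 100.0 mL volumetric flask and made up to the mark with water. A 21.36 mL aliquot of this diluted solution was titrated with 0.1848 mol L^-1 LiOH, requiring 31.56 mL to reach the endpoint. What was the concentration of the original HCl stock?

4.51 M

n(LiOH) = 0.1848 x 0.03156 = 0.005832 mol.
n(HCl) in the aliquot = 0.005832 mol.
[diluted HCl] = 0.005832 / 0.02136 = 0.2730 M.
Dilution factor = 100.0/6.060 = 16.50, so [stock] = 0.2730 x 16.50 = 4.51 M.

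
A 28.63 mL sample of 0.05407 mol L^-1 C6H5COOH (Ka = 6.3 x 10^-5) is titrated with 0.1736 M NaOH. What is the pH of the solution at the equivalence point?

n(C6H5COOH) = 0.05407 x 0.02863 = 0.001548 mol; V(NaOH) at equivalence = 0.001548/0.1736 = 0.008917 L.
At equivalence all the acid is converted to C6H5COO-; total volume = 0.02863 + 0.008917 = 0.03755 L, so [C6H5COO-] = 0.001548/0.03755 = 0.04123 M.
Kb = Kw/Ka = 1.0e-14 / 6.3 x 10^-5 = 1.59e-10.
[OH^-] = sqrt(Kb x [C6H5COO-]) = sqrt(1.59e-10 x 0.04123) = 2.56e-6 M.
pOH = 5.59, so pH = 14.00 - 5.59 = 8.41.

8.41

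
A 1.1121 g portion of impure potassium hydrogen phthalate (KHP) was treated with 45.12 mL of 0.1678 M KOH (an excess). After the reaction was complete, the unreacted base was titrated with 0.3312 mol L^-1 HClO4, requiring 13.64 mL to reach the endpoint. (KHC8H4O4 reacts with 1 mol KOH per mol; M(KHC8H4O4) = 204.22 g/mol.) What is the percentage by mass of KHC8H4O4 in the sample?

Total n(KOH) added = 0.1678 x 0.04512 = 0.007571 mol.
n(HClO4) used = 0.3312 x 0.01364 = 0.004518 mol, which equals the excess n(KOH).
So n(KOH) consumed by the sample = 0.007571 - 0.004518 = 0.003054 mol.
n(KHC8H4O4) = 0.003054 / 1 = 0.003054 mol.
mass KHC8H4O4 = 0.003054 x 204.22 = 0.6236 g, so %KHC8H4O4 = 0.6236/1.1121 x 100 = 56.1%.

56.1%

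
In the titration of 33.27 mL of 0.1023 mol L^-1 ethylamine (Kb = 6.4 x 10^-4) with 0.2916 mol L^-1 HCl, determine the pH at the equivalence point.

5.96

n(C2H5NH2) = 0.1023 x 0.03327 = 0.003404 mol; V(HCl) at equivalence = 0.003404/0.2916 = 0.01167 L.
At equivalence the base is fully converted to C2H5NH3+; total volume = 0.04494 L, so [C2H5NH3+] = 0.003404/0.04494 = 0.07573 M.
Ka(C2H5NH3+) = Kw/Kb = 1.0e-14 / 6.4 x 10^-4 = 1.56e-11.
[H^+] = sqrt(Ka x [C2H5NH3+]) = sqrt(1.56e-11 x 0.07573) = 1.09e-6 M.
pH = -log(1.09e-6) = 5.96.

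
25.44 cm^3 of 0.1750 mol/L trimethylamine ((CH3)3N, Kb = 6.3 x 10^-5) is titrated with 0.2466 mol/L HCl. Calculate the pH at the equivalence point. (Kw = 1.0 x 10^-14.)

n((CH3)3N) = 0.1750 x 0.02544 = 0.004452 mol; V(HCl) at equivalence = 0.004452/0.2466 = 0.01805 L.
At equivalence the base is fully converted to (CH3)3NH+; total volume = 0.04349 L, so [(CH3)3NH+] = 0.004452/0.04349 = 0.1024 M.
Ka((CH3)3NH+) = Kw/Kb = 1.0e-14 / 6.3 x 10^-5 = 1.59e-10.
[H^+] = sqrt(Ka x [(CH3)3NH+]) = sqrt(1.59e-10 x 0.1024) = 4.03e-6 M.
pH = -log(4.03e-6) = 5.39.

5.39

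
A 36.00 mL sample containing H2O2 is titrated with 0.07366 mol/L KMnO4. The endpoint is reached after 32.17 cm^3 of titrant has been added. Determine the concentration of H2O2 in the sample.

0.165 M

n(KMnO4) = 0.07366 x 0.03217 = 0.002370 mol.
From the balanced equation, 2 mol KMnO4 reacts with 5 mol H2O2, so n(H2O2) = 0.002370 x 5/2 = 0.005924 mol.
[H2O2] = 0.005924 / 0.03600 L = 0.165 M.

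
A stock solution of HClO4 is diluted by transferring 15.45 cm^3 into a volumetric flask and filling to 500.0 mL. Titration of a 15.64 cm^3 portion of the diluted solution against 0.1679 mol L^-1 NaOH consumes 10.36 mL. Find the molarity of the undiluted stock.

n(NaOH) = 0.1679 x 0.01036 = 0.001739 mol.
n(HClO4) in the aliquot = 0.001739 mol.
[diluted HClO4] = 0.001739 / 0.01564 = 0.1112 M.
Dilution factor = 500.0/15.45 = 32.36, so [stock] = 0.1112 x 32.36 = 3.60 M.

3.60 M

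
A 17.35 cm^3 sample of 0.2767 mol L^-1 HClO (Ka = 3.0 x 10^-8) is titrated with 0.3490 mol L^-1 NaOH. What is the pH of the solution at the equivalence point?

10.36

n(HClO) = 0.2767 x 0.01735 = 0.004801 mol; V(NaOH) at equivalence = 0.004801/0.3490 = 0.01376 L.
At equivalence all the acid is converted to ClO-; total volume = 0.01735 + 0.01376 = 0.03111 L, so [ClO-] = 0.004801/0.03111 = 0.1543 M.
Kb = Kw/Ka = 1.0e-14 / 3.0 x 10^-8 = 3.33e-7.
[OH^-] = sqrt(Kb x [ClO-]) = sqrt(3.33e-7 x 0.1543) = 0.000227 M.
pOH = 3.64, so pH = 14.00 - 3.64 = 10.36.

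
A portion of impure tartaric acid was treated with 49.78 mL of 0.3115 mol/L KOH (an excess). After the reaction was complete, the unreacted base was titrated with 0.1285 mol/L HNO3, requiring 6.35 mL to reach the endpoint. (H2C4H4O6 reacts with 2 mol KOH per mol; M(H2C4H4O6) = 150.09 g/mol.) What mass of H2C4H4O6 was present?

1.10 g

Total n(KOH) added = 0.3115 x 0.04978 = 0.01551 mol.
n(HNO3) used = 0.1285 x 0.006350 = 0.0008160 mol, which equals the excess n(KOH).
So n(KOH) consumed by the sample = 0.01551 - 0.0008160 = 0.01469 mol.
n(H2C4H4O6) = 0.01469 / 2 = 0.007345 mol.
mass = 0.007345 mol x 150.09 g/mol = 1.10 g.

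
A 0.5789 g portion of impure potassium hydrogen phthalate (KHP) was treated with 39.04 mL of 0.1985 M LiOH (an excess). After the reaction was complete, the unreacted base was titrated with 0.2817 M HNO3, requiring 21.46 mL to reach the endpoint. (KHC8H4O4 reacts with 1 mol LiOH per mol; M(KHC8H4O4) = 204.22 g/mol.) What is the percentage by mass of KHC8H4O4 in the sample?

Total n(LiOH) added = 0.1985 x 0.03904 = 0.007749 mol.
n(HNO3) used = 0.2817 x 0.02146 = 0.006045 mol, which equals the excess n(LiOH).
So n(LiOH) consumed by the sample = 0.007749 - 0.006045 = 0.001704 mol.
n(KHC8H4O4) = 0.001704 / 1 = 0.001704 mol.
mass KHC8H4O4 = 0.001704 x 204.22 = 0.3480 g, so %KHC8H4O4 = 0.3480/0.5789 x 100 = 60.1%.

60.1%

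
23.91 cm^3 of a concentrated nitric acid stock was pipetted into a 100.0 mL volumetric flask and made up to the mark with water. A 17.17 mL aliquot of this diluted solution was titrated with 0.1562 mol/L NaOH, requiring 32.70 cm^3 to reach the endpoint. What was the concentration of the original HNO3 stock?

1.24 M

n(NaOH) = 0.1562 x 0.03270 = 0.005108 mol.
n(HNO3) in the aliquot = 0.005108 mol.
[diluted HNO3] = 0.005108 / 0.01717 = 0.2975 M.
Dilution factor = 100.0/23.91 = 4.182, so [stock] = 0.2975 x 4.182 = 1.24 M.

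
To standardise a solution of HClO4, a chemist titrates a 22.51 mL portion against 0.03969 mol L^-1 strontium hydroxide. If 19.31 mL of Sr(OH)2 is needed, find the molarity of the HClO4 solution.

0.0681 M

n(Sr(OH)2) delivered = 0.03969 x 0.01931 = 0.0007664 mol.
The reaction is 2 HClO4 + 1 Sr(OH)2, so n(HClO4) = 0.0007664 x 2/1 = 0.001533 mol.
[HClO4] = 0.001533 mol / 0.02251 L = 0.0681 M.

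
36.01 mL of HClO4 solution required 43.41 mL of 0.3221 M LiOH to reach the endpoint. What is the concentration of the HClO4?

0.388 M

n(LiOH) delivered = 0.3221 x 0.04341 = 0.01398 mol.
For a 1:1 reaction, n(HClO4) = 0.01398 mol.
[HClO4] = 0.01398 mol / 0.03601 L = 0.388 M.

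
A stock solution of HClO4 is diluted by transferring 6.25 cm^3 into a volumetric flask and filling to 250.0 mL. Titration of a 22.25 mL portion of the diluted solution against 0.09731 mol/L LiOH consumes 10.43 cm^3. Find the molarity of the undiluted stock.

1.82 M

n(LiOH) = 0.09731 x 0.01043 = 0.001015 mol.
n(HClO4) in the aliquot = 0.001015 mol.
[diluted HClO4] = 0.001015 / 0.02225 = 0.04562 M.
Dilution factor = 250.0/6.250 = 40.00, so [stock] = 0.04562 x 40.00 = 1.82 M.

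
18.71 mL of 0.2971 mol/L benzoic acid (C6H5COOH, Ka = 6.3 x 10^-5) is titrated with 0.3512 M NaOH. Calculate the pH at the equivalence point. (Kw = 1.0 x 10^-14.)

n(C6H5COOH) = 0.2971 x 0.01871 = 0.005559 mol; V(NaOH) at equivalence = 0.005559/0.3512 = 0.01583 L.
At equivalence all the acid is converted to C6H5COO-; total volume = 0.01871 + 0.01583 = 0.03454 L, so [C6H5COO-] = 0.005559/0.03454 = 0.1609 M.
Kb = Kw/Ka = 1.0e-14 / 6.3 x 10^-5 = 1.59e-10.
[OH^-] = sqrt(Kb x [C6H5COO-]) = sqrt(1.59e-10 x 0.1609) = 5.05e-6 M.
pOH = 5.30, so pH = 14.00 - 5.30 = 8.70.

8.70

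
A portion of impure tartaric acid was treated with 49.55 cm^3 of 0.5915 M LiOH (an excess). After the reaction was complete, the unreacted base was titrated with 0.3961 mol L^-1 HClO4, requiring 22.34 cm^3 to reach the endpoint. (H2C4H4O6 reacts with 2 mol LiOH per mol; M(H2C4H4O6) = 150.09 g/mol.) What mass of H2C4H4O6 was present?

1.54 g

Total n(LiOH) added = 0.5915 x 0.04955 = 0.02931 mol.
n(HClO4) used = 0.3961 x 0.02234 = 0.008849 mol, which equals the excess n(LiOH).
So n(LiOH) consumed by the sample = 0.02931 - 0.008849 = 0.02046 mol.
n(H2C4H4O6) = 0.02046 / 2 = 0.01023 mol.
mass = 0.01023 mol x 150.09 g/mol = 1.54 g.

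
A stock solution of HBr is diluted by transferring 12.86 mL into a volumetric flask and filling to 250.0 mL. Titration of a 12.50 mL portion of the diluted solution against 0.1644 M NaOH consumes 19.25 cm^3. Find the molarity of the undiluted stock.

n(NaOH) = 0.1644 x 0.01925 = 0.003165 mol.
n(HBr) in the aliquot = 0.003165 mol.
[diluted HBr] = 0.003165 / 0.01250 = 0.2532 M.
Dilution factor = 250.0/12.86 = 19.44, so [stock] = 0.2532 x 19.44 = 4.92 M.

4.92 M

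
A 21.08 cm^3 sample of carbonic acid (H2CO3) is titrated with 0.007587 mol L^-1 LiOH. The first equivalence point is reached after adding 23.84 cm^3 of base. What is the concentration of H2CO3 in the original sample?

n(LiOH) = 0.007587 x 0.02384 = 0.0001809 mol.
At the first equivalence point, 1 mol OH^- react per mol H2CO3, so n(H2CO3) = 0.0001809 / 1 = 0.0001809 mol.
[H2CO3] = 0.0001809 / 0.02108 L = 0.00858 M.

0.00858 M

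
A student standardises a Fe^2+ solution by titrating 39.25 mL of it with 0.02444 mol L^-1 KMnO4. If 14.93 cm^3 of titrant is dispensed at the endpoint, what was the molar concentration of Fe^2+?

n(KMnO4) = 0.02444 x 0.01493 = 0.0003649 mol.
From the balanced equation, 1 mol KMnO4 reacts with 5 mol Fe^2+, so n(Fe^2+) = 0.0003649 x 5/1 = 0.001824 mol.
[Fe^2+] = 0.001824 / 0.03925 L = 0.0465 M.

0.0465 M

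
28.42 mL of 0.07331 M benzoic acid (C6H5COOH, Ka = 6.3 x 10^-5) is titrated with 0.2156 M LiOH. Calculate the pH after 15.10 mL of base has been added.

n(acid) = 0.07331 x 0.02842 = 0.002083 mol; n(LiOH) added = 0.2156 x 0.01510 = 0.003256 mol.
Base is in excess by 0.003256 - 0.002083 = 0.001172 mol in a total volume of 0.04352 L.
[OH^-] = 0.001172/0.04352 = 0.02693 M, so pOH = 1.57 and pH = 14.00 - 1.57 = 12.43.

12.43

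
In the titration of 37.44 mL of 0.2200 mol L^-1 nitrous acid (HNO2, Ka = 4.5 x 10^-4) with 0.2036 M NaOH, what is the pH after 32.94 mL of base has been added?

Initial n(HNO2) = 0.2200 x 0.03744 = 0.008237 mol.
n(NaOH) added = 0.2036 x 0.03294 = 0.006707 mol, converting that many moles of HNO2 to NO2-.
Remaining n(HNO2) = 0.001530 mol; n(NO2-) = 0.006707 mol.
By Henderson-Hasselbalch, pH = pKa + log([A^-]/[HA]) = 3.35 + log(0.006707/0.001530) = 3.35 + (+0.64) = 3.99.

3.99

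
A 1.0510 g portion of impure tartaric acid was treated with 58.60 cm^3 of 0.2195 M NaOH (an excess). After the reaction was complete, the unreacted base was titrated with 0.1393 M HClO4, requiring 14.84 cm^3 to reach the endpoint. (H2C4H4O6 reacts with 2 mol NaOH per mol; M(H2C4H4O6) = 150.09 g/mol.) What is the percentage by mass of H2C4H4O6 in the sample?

77.1%

Total n(NaOH) added = 0.2195 x 0.05860 = 0.01286 mol.
n(HClO4) used = 0.1393 x 0.01484 = 0.002067 mol, which equals the excess n(NaOH).
So n(NaOH) consumed by the sample = 0.01286 - 0.002067 = 0.01080 mol.
n(H2C4H4O6) = 0.01080 / 2 = 0.005398 mol.
mass H2C4H4O6 = 0.005398 x 150.09 = 0.8101 g, so %H2C4H4O6 = 0.8101/1.0510 x 100 = 77.1%.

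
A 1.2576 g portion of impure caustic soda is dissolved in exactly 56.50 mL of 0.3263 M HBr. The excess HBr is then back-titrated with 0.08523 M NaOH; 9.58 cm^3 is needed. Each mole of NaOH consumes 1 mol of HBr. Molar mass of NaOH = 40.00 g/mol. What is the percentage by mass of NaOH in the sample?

Total n(HBr) added = 0.3263 x 0.05650 = 0.01844 mol.
n(NaOH) used = 0.08523 x 0.009580 = 0.0008165 mol, which equals the excess n(HBr).
So n(HBr) consumed by the sample = 0.01844 - 0.0008165 = 0.01762 mol.
n(NaOH) = 0.01762 / 1 = 0.01762 mol.
mass NaOH = 0.01762 x 40.00 = 0.7048 g, so %NaOH = 0.7048/1.2576 x 100 = 56.0%.

56.0%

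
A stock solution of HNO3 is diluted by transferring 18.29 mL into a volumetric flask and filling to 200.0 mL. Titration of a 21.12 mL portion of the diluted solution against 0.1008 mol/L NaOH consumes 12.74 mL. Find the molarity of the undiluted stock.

0.665 M

n(NaOH) = 0.1008 x 0.01274 = 0.001284 mol.
n(HNO3) in the aliquot = 0.001284 mol.
[diluted HNO3] = 0.001284 / 0.02112 = 0.06080 M.
Dilution factor = 200.0/18.29 = 10.93, so [stock] = 0.06080 x 10.93 = 0.665 M.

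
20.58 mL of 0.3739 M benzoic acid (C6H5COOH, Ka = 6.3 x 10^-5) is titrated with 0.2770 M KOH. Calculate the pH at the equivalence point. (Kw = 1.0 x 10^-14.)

n(C6H5COOH) = 0.3739 x 0.02058 = 0.007695 mol; V(KOH) at equivalence = 0.007695/0.2770 = 0.02778 L.
At equivalence all the acid is converted to C6H5COO-; total volume = 0.02058 + 0.02778 = 0.04836 L, so [C6H5COO-] = 0.007695/0.04836 = 0.1591 M.
Kb = Kw/Ka = 1.0e-14 / 6.3 x 10^-5 = 1.59e-10.
[OH^-] = sqrt(Kb x [C6H5COO-]) = sqrt(1.59e-10 x 0.1591) = 5.03e-6 M.
pOH = 5.30, so pH = 14.00 - 5.30 = 8.70.

8.70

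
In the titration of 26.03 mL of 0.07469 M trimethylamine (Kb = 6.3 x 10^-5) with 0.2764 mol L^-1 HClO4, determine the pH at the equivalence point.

5.51

n((CH3)3N) = 0.07469 x 0.02603 = 0.001944 mol; V(HClO4) at equivalence = 0.001944/0.2764 = 0.007034 L.
At equivalence the base is fully converted to (CH3)3NH+; total volume = 0.03306 L, so [(CH3)3NH+] = 0.001944/0.03306 = 0.05880 M.
Ka((CH3)3NH+) = Kw/Kb = 1.0e-14 / 6.3 x 10^-5 = 1.59e-10.
[H^+] = sqrt(Ka x [(CH3)3NH+]) = sqrt(1.59e-10 x 0.05880) = 3.06e-6 M.
pH = -log(3.06e-6) = 5.51.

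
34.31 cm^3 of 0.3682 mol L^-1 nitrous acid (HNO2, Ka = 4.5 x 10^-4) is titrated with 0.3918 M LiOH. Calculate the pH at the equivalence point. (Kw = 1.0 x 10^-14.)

8.31

n(HNO2) = 0.3682 x 0.03431 = 0.01263 mol; V(LiOH) at equivalence = 0.01263/0.3918 = 0.03224 L.
At equivalence all the acid is converted to NO2-; total volume = 0.03431 + 0.03224 = 0.06655 L, so [NO2-] = 0.01263/0.06655 = 0.1898 M.
Kb = Kw/Ka = 1.0e-14 / 4.5 x 10^-4 = 2.22e-11.
[OH^-] = sqrt(Kb x [NO2-]) = sqrt(2.22e-11 x 0.1898) = 2.05e-6 M.
pOH = 5.69, so pH = 14.00 - 5.69 = 8.31.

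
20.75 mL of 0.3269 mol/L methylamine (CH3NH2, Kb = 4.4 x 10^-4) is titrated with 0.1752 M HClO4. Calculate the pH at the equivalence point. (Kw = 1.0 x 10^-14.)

5.79

n(CH3NH2) = 0.3269 x 0.02075 = 0.006783 mol; V(HClO4) at equivalence = 0.006783/0.1752 = 0.03872 L.
At equivalence the base is fully converted to CH3NH3+; total volume = 0.05947 L, so [CH3NH3+] = 0.006783/0.05947 = 0.1141 M.
Ka(CH3NH3+) = Kw/Kb = 1.0e-14 / 4.4 x 10^-4 = 2.27e-11.
[H^+] = sqrt(Ka x [CH3NH3+]) = sqrt(2.27e-11 x 0.1141) = 1.61e-6 M.
pH = -log(1.61e-6) = 5.79.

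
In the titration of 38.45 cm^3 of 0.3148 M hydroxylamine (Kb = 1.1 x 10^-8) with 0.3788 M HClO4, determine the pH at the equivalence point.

3.40

n(NH2OH) = 0.3148 x 0.03845 = 0.01210 mol; V(HClO4) at equivalence = 0.01210/0.3788 = 0.03195 L.
At equivalence the base is fully converted to NH3OH+; total volume = 0.07040 L, so [NH3OH+] = 0.01210/0.07040 = 0.1719 M.
Ka(NH3OH+) = Kw/Kb = 1.0e-14 / 1.1 x 10^-8 = 9.09e-7.
[H^+] = sqrt(Ka x [NH3OH+]) = sqrt(9.09e-7 x 0.1719) = 0.000395 M.
pH = -log(0.000395) = 3.40.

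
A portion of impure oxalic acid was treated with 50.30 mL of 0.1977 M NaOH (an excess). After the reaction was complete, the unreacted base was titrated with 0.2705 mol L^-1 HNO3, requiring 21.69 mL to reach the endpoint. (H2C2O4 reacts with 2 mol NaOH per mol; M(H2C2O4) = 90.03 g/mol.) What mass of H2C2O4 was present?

Total n(NaOH) added = 0.1977 x 0.05030 = 0.009944 mol.
n(HNO3) used = 0.2705 x 0.02169 = 0.005867 mol, which equals the excess n(NaOH).
So n(NaOH) consumed by the sample = 0.009944 - 0.005867 = 0.004077 mol.
n(H2C2O4) = 0.004077 / 2 = 0.002039 mol.
mass = 0.002039 mol x 90.03 g/mol = 0.184 g.

0.184 g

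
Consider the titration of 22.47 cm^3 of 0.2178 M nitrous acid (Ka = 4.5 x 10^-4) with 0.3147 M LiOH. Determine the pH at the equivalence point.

n(HNO2) = 0.2178 x 0.02247 = 0.004894 mol; V(LiOH) at equivalence = 0.004894/0.3147 = 0.01555 L.
At equivalence all the acid is converted to NO2-; total volume = 0.02247 + 0.01555 = 0.03802 L, so [NO2-] = 0.004894/0.03802 = 0.1287 M.
Kb = Kw/Ka = 1.0e-14 / 4.5 x 10^-4 = 2.22e-11.
[OH^-] = sqrt(Kb x [NO2-]) = sqrt(2.22e-11 x 0.1287) = 1.69e-6 M.
pOH = 5.77, so pH = 14.00 - 5.77 = 8.23.

8.23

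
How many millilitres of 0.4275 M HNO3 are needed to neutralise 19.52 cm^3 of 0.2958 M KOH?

n(KOH) = 0.2958 mol/L x 0.01952 L = 0.005774 mol.
At equivalence n(HNO3) = n(KOH) = 0.005774 mol.
V(HNO3) = 0.005774 / 0.4275 = 0.01351 L = 13.5 mL.

13.5 mL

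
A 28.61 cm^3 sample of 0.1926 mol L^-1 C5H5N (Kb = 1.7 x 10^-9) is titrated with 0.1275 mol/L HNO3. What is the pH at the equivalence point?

n(C5H5N) = 0.1926 x 0.02861 = 0.005510 mol; V(HNO3) at equivalence = 0.005510/0.1275 = 0.04322 L.
At equivalence the base is fully converted to C5H5NH+; total volume = 0.07183 L, so [C5H5NH+] = 0.005510/0.07183 = 0.07672 M.
Ka(C5H5NH+) = Kw/Kb = 1.0e-14 / 1.7 x 10^-9 = 5.88e-6.
[H^+] = sqrt(Ka x [C5H5NH+]) = sqrt(5.88e-6 x 0.07672) = 0.000672 M.
pH = -log(0.000672) = 3.17.

3.17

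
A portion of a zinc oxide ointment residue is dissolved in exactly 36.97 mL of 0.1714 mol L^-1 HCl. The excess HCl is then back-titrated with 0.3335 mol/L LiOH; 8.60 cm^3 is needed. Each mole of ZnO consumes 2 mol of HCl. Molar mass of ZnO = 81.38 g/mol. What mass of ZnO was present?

Total n(HCl) added = 0.1714 x 0.03697 = 0.006337 mol.
n(LiOH) used = 0.3335 x 0.008600 = 0.002868 mol, which equals the excess n(HCl).
So n(HCl) consumed by the sample = 0.006337 - 0.002868 = 0.003469 mol.
n(ZnO) = 0.003469 / 2 = 0.001734 mol.
mass = 0.001734 mol x 81.38 g/mol = 0.141 g.

0.141 g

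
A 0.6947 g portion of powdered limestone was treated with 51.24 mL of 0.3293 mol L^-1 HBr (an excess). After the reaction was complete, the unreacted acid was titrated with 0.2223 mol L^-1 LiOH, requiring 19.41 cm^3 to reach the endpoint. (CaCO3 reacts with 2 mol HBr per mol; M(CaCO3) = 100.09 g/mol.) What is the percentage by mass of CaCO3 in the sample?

90.5%

Total n(HBr) added = 0.3293 x 0.05124 = 0.01687 mol.
n(LiOH) used = 0.2223 x 0.01941 = 0.004315 mol, which equals the excess n(HBr).
So n(HBr) consumed by the sample = 0.01687 - 0.004315 = 0.01256 mol.
n(CaCO3) = 0.01256 / 2 = 0.006279 mol.
mass CaCO3 = 0.006279 x 100.09 = 0.6285 g, so %CaCO3 = 0.6285/0.6947 x 100 = 90.5%.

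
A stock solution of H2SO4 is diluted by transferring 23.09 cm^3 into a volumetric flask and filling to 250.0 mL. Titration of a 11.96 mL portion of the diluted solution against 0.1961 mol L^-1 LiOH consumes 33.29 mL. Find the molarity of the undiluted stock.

n(LiOH) = 0.1961 x 0.03329 = 0.006528 mol.
n(H2SO4) in the aliquot = 0.006528 x 1/2 = 0.003264 mol.
[diluted H2SO4] = 0.003264 / 0.01196 = 0.2729 M.
Dilution factor = 250.0/23.09 = 10.83, so [stock] = 0.2729 x 10.83 = 2.95 M.

2.95 M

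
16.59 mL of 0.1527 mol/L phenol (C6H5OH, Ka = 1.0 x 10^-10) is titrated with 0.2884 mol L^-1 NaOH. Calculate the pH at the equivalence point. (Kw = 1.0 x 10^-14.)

11.50

n(C6H5OH) = 0.1527 x 0.01659 = 0.002533 mol; V(NaOH) at equivalence = 0.002533/0.2884 = 0.008784 L.
At equivalence all the acid is converted to C6H5O-; total volume = 0.01659 + 0.008784 = 0.02537 L, so [C6H5O-] = 0.002533/0.02537 = 0.09984 M.
Kb = Kw/Ka = 1.0e-14 / 1.0 x 10^-10 = 0.000100.
[OH^-] = sqrt(Kb x [C6H5O-]) = sqrt(0.000100 x 0.09984) = 0.00316 M.
pOH = 2.50, so pH = 14.00 - 2.50 = 11.50.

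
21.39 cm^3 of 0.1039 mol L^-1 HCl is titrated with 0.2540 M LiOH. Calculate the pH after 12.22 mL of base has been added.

12.42

n(acid) = 0.1039 x 0.02139 = 0.002222 mol; n(LiOH) added = 0.2540 x 0.01222 = 0.003104 mol.
Base is in excess by 0.003104 - 0.002222 = 0.0008815 mol in a total volume of 0.03361 L.
[OH^-] = 0.0008815/0.03361 = 0.02623 M, so pOH = 1.58 and pH = 14.00 - 1.58 = 12.42.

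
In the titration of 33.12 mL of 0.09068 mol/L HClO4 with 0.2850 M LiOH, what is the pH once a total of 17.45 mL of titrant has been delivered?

n(acid) = 0.09068 x 0.03312 = 0.003003 mol; n(LiOH) added = 0.2850 x 0.01745 = 0.004973 mol.
Base is in excess by 0.004973 - 0.003003 = 0.001970 mol in a total volume of 0.05057 L.
[OH^-] = 0.001970/0.05057 = 0.03895 M, so pOH = 1.41 and pH = 14.00 - 1.41 = 12.59.

12.59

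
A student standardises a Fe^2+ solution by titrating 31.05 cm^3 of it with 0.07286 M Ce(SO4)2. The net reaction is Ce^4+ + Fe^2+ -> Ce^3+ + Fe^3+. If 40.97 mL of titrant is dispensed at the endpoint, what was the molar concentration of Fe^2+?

0.0961 M

n(Ce(SO4)2) = 0.07286 x 0.04097 = 0.002985 mol.
From the balanced equation, 1 mol Ce(SO4)2 reacts with 1 mol Fe^2+, so n(Fe^2+) = 0.002985 x 1/1 = 0.002985 mol.
[Fe^2+] = 0.002985 / 0.03105 L = 0.0961 M.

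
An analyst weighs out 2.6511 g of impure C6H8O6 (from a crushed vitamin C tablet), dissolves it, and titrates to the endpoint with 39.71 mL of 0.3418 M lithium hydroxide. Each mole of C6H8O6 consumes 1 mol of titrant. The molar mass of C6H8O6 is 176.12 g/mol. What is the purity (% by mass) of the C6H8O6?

n(LiOH) = 0.3418 x 0.03971 = 0.01357 mol.
n(C6H8O6) = 0.01357 / 1 = 0.01357 mol.
mass of C6H8O6 = 0.01357 x 176.12 = 2.390 g.
% purity = 2.390 / 2.6511 x 100 = 90.2%.

90.2%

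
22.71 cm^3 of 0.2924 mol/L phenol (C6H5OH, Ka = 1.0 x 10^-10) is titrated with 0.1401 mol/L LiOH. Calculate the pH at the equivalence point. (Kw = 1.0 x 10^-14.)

n(C6H5OH) = 0.2924 x 0.02271 = 0.006640 mol; V(LiOH) at equivalence = 0.006640/0.1401 = 0.04740 L.
At equivalence all the acid is converted to C6H5O-; total volume = 0.02271 + 0.04740 = 0.07011 L, so [C6H5O-] = 0.006640/0.07011 = 0.09472 M.
Kb = Kw/Ka = 1.0e-14 / 1.0 x 10^-10 = 0.000100.
[OH^-] = sqrt(Kb x [C6H5O-]) = sqrt(0.000100 x 0.09472) = 0.00308 M.
pOH = 2.51, so pH = 14.00 - 2.51 = 11.49.

11.49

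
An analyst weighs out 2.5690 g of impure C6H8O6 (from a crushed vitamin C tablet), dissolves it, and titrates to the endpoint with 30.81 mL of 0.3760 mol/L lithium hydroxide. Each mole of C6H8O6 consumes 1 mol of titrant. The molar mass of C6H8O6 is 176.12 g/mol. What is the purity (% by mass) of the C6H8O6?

n(LiOH) = 0.3760 x 0.03081 = 0.01158 mol.
n(C6H8O6) = 0.01158 / 1 = 0.01158 mol.
mass of C6H8O6 = 0.01158 x 176.12 = 2.040 g.
% purity = 2.040 / 2.5690 x 100 = 79.4%.

79.4%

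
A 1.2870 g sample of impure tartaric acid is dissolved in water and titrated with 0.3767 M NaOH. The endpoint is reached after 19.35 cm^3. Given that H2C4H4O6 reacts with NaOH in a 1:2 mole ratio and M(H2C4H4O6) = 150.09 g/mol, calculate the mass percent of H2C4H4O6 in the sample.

n(NaOH) = 0.3767 x 0.01935 = 0.007289 mol.
n(H2C4H4O6) = 0.007289 / 2 = 0.003645 mol.
mass of H2C4H4O6 = 0.003645 x 150.09 = 0.5470 g.
% purity = 0.5470 / 1.2870 x 100 = 42.5%.

42.5%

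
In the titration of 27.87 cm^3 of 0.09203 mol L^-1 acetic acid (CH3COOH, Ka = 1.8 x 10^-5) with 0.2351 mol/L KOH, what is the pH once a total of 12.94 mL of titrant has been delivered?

12.07

n(acid) = 0.09203 x 0.02787 = 0.002565 mol; n(KOH) added = 0.2351 x 0.01294 = 0.003042 mol.
Base is in excess by 0.003042 - 0.002565 = 0.0004773 mol in a total volume of 0.04081 L.
[OH^-] = 0.0004773/0.04081 = 0.01170 M, so pOH = 1.93 and pH = 14.00 - 1.93 = 12.07.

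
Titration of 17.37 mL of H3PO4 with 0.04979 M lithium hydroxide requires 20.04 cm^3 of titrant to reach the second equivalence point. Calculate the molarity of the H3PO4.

n(LiOH) = 0.04979 x 0.02004 = 0.0009978 mol.
At the second equivalence point, 2 mol OH^- react per mol H3PO4, so n(H3PO4) = 0.0009978 / 2 = 0.0004989 mol.
[H3PO4] = 0.0004989 / 0.01737 L = 0.0287 M.

0.0287 M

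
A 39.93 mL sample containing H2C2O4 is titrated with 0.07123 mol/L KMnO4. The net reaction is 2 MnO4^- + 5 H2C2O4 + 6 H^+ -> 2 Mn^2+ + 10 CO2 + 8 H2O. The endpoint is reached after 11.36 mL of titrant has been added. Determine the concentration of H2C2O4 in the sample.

0.0507 M

n(KMnO4) = 0.07123 x 0.01136 = 0.0008092 mol.
From the balanced equation, 2 mol KMnO4 reacts with 5 mol H2C2O4, so n(H2C2O4) = 0.0008092 x 5/2 = 0.002023 mol.
[H2C2O4] = 0.002023 / 0.03993 L = 0.0507 M.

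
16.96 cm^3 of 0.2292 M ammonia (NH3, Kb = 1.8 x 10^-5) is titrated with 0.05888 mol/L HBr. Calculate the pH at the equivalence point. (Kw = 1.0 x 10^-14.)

5.29

n(NH3) = 0.2292 x 0.01696 = 0.003887 mol; V(HBr) at equivalence = 0.003887/0.05888 = 0.06602 L.
At equivalence the base is fully converted to NH4+; total volume = 0.08298 L, so [NH4+] = 0.003887/0.08298 = 0.04685 M.
Ka(NH4+) = Kw/Kb = 1.0e-14 / 1.8 x 10^-5 = 5.56e-10.
[H^+] = sqrt(Ka x [NH4+]) = sqrt(5.56e-10 x 0.04685) = 5.10e-6 M.
pH = -log(5.10e-6) = 5.29.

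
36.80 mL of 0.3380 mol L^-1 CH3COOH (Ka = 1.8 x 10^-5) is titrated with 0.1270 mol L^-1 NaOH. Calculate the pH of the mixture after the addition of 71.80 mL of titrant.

5.18

Initial n(CH3COOH) = 0.3380 x 0.03680 = 0.01244 mol.
n(NaOH) added = 0.1270 x 0.07180 = 0.009119 mol, converting that many moles of CH3COOH to CH3COO-.
Remaining n(CH3COOH) = 0.003320 mol; n(CH3COO-) = 0.009119 mol.
By Henderson-Hasselbalch, pH = pKa + log([A^-]/[HA]) = 4.74 + log(0.009119/0.003320) = 4.74 + (+0.44) = 5.18.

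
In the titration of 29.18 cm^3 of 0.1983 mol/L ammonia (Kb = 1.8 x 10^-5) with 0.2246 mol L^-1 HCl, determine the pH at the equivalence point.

5.12

n(NH3) = 0.1983 x 0.02918 = 0.005786 mol; V(HCl) at equivalence = 0.005786/0.2246 = 0.02576 L.
At equivalence the base is fully converted to NH4+; total volume = 0.05494 L, so [NH4+] = 0.005786/0.05494 = 0.1053 M.
Ka(NH4+) = Kw/Kb = 1.0e-14 / 1.8 x 10^-5 = 5.56e-10.
[H^+] = sqrt(Ka x [NH4+]) = sqrt(5.56e-10 x 0.1053) = 7.65e-6 M.
pH = -log(7.65e-6) = 5.12.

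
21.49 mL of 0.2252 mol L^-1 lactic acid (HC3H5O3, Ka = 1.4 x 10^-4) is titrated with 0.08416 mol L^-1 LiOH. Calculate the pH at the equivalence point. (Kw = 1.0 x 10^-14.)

8.32

n(HC3H5O3) = 0.2252 x 0.02149 = 0.004840 mol; V(LiOH) at equivalence = 0.004840/0.08416 = 0.05750 L.
At equivalence all the acid is converted to C3H5O3-; total volume = 0.02149 + 0.05750 = 0.07899 L, so [C3H5O3-] = 0.004840/0.07899 = 0.06126 M.
Kb = Kw/Ka = 1.0e-14 / 1.4 x 10^-4 = 7.14e-11.
[OH^-] = sqrt(Kb x [C3H5O3-]) = sqrt(7.14e-11 x 0.06126) = 2.09e-6 M.
pOH = 5.68, so pH = 14.00 - 5.68 = 8.32.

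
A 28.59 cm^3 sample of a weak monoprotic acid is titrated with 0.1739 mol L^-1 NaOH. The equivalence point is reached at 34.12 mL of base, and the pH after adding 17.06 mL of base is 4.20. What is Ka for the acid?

6.3 x 10^-5

17.06 mL is half of the equivalence volume, so this is the half-equivalence point where [HA] = [A^-].
At half-equivalence pH = pKa, so pKa = 4.20.
Ka = 10^(-4.20) = 6.3 x 10^-5.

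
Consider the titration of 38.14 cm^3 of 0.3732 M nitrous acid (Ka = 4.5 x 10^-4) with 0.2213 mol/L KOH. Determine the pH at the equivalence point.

8.24

n(HNO2) = 0.3732 x 0.03814 = 0.01423 mol; V(KOH) at equivalence = 0.01423/0.2213 = 0.06432 L.
At equivalence all the acid is converted to NO2-; total volume = 0.03814 + 0.06432 = 0.1025 L, so [NO2-] = 0.01423/0.1025 = 0.1389 M.
Kb = Kw/Ka = 1.0e-14 / 4.5 x 10^-4 = 2.22e-11.
[OH^-] = sqrt(Kb x [NO2-]) = sqrt(2.22e-11 x 0.1389) = 1.76e-6 M.
pOH = 5.76, so pH = 14.00 - 5.76 = 8.24.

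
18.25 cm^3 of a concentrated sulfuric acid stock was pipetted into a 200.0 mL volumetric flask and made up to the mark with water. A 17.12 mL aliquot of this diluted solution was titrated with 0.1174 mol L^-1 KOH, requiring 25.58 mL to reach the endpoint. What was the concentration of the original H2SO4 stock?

0.961 M

n(KOH) = 0.1174 x 0.02558 = 0.003003 mol.
n(H2SO4) in the aliquot = 0.003003 x 1/2 = 0.001502 mol.
[diluted H2SO4] = 0.001502 / 0.01712 = 0.08771 M.
Dilution factor = 200.0/18.25 = 10.96, so [stock] = 0.08771 x 10.96 = 0.961 M.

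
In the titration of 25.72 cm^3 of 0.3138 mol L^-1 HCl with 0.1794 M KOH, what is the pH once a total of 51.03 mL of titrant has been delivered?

n(acid) = 0.3138 x 0.02572 = 0.008071 mol; n(KOH) added = 0.1794 x 0.05103 = 0.009155 mol.
Base is in excess by 0.009155 - 0.008071 = 0.001084 mol in a total volume of 0.07675 L.
[OH^-] = 0.001084/0.07675 = 0.01412 M, so pOH = 1.85 and pH = 14.00 - 1.85 = 12.15.

12.15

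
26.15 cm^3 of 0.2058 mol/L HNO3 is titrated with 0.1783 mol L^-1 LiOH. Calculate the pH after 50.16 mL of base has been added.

12.67

n(acid) = 0.2058 x 0.02615 = 0.005382 mol; n(LiOH) added = 0.1783 x 0.05016 = 0.008944 mol.
Base is in excess by 0.008944 - 0.005382 = 0.003562 mol in a total volume of 0.07631 L.
[OH^-] = 0.003562/0.07631 = 0.04668 M, so pOH = 1.33 and pH = 14.00 - 1.33 = 12.67.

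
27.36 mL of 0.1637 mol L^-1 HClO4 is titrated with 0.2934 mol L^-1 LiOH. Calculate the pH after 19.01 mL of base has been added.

n(acid) = 0.1637 x 0.02736 = 0.004479 mol; n(LiOH) added = 0.2934 x 0.01901 = 0.005578 mol.
Base is in excess by 0.005578 - 0.004479 = 0.001099 mol in a total volume of 0.04637 L.
[OH^-] = 0.001099/0.04637 = 0.02369 M, so pOH = 1.63 and pH = 14.00 - 1.63 = 12.37.

12.37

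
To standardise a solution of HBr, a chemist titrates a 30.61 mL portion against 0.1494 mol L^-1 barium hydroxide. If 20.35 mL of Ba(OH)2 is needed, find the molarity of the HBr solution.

n(Ba(OH)2) delivered = 0.1494 x 0.02035 = 0.003040 mol.
The reaction is 2 HBr + 1 Ba(OH)2, so n(HBr) = 0.003040 x 2/1 = 0.006081 mol.
[HBr] = 0.006081 mol / 0.03061 L = 0.199 M.

0.199 M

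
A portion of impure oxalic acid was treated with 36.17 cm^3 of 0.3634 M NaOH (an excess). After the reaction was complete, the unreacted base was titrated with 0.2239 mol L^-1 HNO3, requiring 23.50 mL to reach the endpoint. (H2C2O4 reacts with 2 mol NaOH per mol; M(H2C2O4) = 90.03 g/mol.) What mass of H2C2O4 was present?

0.355 g

Total n(NaOH) added = 0.3634 x 0.03617 = 0.01314 mol.
n(HNO3) used = 0.2239 x 0.02350 = 0.005262 mol, which equals the excess n(NaOH).
So n(NaOH) consumed by the sample = 0.01314 - 0.005262 = 0.007883 mol.
n(H2C2O4) = 0.007883 / 2 = 0.003941 mol.
mass = 0.003941 mol x 90.03 g/mol = 0.355 g.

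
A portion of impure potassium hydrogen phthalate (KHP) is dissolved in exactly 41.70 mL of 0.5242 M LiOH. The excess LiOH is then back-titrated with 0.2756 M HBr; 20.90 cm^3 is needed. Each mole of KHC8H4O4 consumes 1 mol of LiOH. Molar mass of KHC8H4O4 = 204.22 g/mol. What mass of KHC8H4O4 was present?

3.29 g

Total n(LiOH) added = 0.5242 x 0.04170 = 0.02186 mol.
n(HBr) used = 0.2756 x 0.02090 = 0.005760 mol, which equals the excess n(LiOH).
So n(LiOH) consumed by the sample = 0.02186 - 0.005760 = 0.01610 mol.
n(KHC8H4O4) = 0.01610 / 1 = 0.01610 mol.
mass = 0.01610 mol x 204.22 g/mol = 3.29 g.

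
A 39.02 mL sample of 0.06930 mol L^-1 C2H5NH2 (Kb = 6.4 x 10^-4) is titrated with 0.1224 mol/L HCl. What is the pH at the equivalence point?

n(C2H5NH2) = 0.06930 x 0.03902 = 0.002704 mol; V(HCl) at equivalence = 0.002704/0.1224 = 0.02209 L.
At equivalence the base is fully converted to C2H5NH3+; total volume = 0.06111 L, so [C2H5NH3+] = 0.002704/0.06111 = 0.04425 M.
Ka(C2H5NH3+) = Kw/Kb = 1.0e-14 / 6.4 x 10^-4 = 1.56e-11.
[H^+] = sqrt(Ka x [C2H5NH3+]) = sqrt(1.56e-11 x 0.04425) = 8.31e-7 M.
pH = -log(8.31e-7) = 6.08.

6.08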